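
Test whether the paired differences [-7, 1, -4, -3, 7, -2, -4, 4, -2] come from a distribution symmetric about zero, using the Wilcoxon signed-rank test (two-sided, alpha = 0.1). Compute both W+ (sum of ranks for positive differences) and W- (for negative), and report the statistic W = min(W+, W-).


Step 1: Drop any zero differences (none here) and take |d_i|.
|d| = [7, 1, 4, 3, 7, 2, 4, 4, 2]
Step 2: Midrank |d_i| (ties get averaged ranks).
ranks: |7|->8.5, |1|->1, |4|->6, |3|->4, |7|->8.5, |2|->2.5, |4|->6, |4|->6, |2|->2.5
Step 3: Attach original signs; sum ranks with positive sign and with negative sign.
W+ = 1 + 8.5 + 6 = 15.5
W- = 8.5 + 6 + 4 + 2.5 + 6 + 2.5 = 29.5
(Check: W+ + W- = 45 should equal n(n+1)/2 = 45.)
Step 4: Test statistic W = min(W+, W-) = 15.5.
Step 5: Ties in |d|, so use the tie-corrected normal approximation.
        E[W] = n(n+1)/4 = 9*10/4 = 22.5.
        Tie groups: |d|=2 (t=2), |d|=4 (t=3), |d|=7 (t=2); sum(t^3 - t) = 36.
        Var[W] = n(n+1)(2n+1)/24 - sum(t^3-t)/48 = 1710/24 - 36/48 = 70.5.
        z = (W - E[W]) / sqrt(Var[W]) = (15.5 - 22.5) / 8.3964 = -0.8337.
        Two-sided p = 2*Phi(z) = 0.404457.
Step 6: alpha = 0.1. fail to reject H0.

W+ = 15.5, W- = 29.5, W = min = 15.5, p = 0.404457, fail to reject H0.


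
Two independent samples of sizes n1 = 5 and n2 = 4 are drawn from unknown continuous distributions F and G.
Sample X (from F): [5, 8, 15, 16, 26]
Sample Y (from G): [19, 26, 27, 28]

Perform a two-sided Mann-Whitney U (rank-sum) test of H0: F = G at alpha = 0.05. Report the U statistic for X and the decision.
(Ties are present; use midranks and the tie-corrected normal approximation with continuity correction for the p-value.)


Step 1: Combine and sort all 9 observations; assign midranks.
sorted (value, group): (5,X), (8,X), (15,X), (16,X), (19,Y), (26,X), (26,Y), (27,Y), (28,Y)
ranks: 5->1, 8->2, 15->3, 16->4, 19->5, 26->6.5, 26->6.5, 27->8, 28->9
Step 2: Rank sum for X: R1 = 1 + 2 + 3 + 4 + 6.5 = 16.5.
Step 3: U_X = R1 - n1(n1+1)/2 = 16.5 - 5*6/2 = 16.5 - 15 = 1.5.
       U_Y = n1*n2 - U_X = 20 - 1.5 = 18.5.
Step 4: Ties are present, so use the tie-corrected normal approximation (with continuity correction) for the p-value.
Step 5: p-value = 0.049090; compare to alpha = 0.05. reject H0.

U_X = 1.5, p = 0.049090, reject H0 at alpha = 0.05.


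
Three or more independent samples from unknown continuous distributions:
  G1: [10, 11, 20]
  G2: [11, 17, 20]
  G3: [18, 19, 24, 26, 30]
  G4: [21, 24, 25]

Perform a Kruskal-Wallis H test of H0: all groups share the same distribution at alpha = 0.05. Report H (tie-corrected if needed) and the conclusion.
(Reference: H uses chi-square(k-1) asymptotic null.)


Step 1: Combine all N = 14 observations and assign midranks.
sorted (value, group, rank): (10,G1,1), (11,G1,2.5), (11,G2,2.5), (17,G2,4), (18,G3,5), (19,G3,6), (20,G1,7.5), (20,G2,7.5), (21,G4,9), (24,G3,10.5), (24,G4,10.5), (25,G4,12), (26,G3,13), (30,G3,14)
Step 2: Sum ranks within each group.
R_1 = 11 (n_1 = 3)
R_2 = 14 (n_2 = 3)
R_3 = 48.5 (n_3 = 5)
R_4 = 31.5 (n_4 = 3)
Step 3: H = 12/(N(N+1)) * sum(R_i^2/n_i) - 3(N+1)
     = 12/(14*15) * (11^2/3 + 14^2/3 + 48.5^2/5 + 31.5^2/3) - 3*15
     = 0.057143 * 906.867 - 45
     = 6.820952.
Step 4: Ties present; correction factor C = 1 - 18/(14^3 - 14) = 0.993407. Corrected H = 6.820952 / 0.993407 = 6.866224.
Step 5: Under H0, H ~ chi^2(3); p-value = 0.076286.
Step 6: alpha = 0.05. fail to reject H0.

H = 6.8662, df = 3, p = 0.076286, fail to reject H0.


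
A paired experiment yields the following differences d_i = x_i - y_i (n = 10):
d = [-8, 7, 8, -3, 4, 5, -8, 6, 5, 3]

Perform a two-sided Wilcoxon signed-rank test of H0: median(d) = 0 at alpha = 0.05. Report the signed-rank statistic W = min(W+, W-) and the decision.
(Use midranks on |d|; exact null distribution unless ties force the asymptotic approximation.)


Step 1: Drop any zero differences (none here) and take |d_i|.
|d| = [8, 7, 8, 3, 4, 5, 8, 6, 5, 3]
Step 2: Midrank |d_i| (ties get averaged ranks).
ranks: |8|->9, |7|->7, |8|->9, |3|->1.5, |4|->3, |5|->4.5, |8|->9, |6|->6, |5|->4.5, |3|->1.5
Step 3: Attach original signs; sum ranks with positive sign and with negative sign.
W+ = 7 + 9 + 3 + 4.5 + 6 + 4.5 + 1.5 = 35.5
W- = 9 + 1.5 + 9 = 19.5
(Check: W+ + W- = 55 should equal n(n+1)/2 = 55.)
Step 4: Test statistic W = min(W+, W-) = 19.5.
Step 5: Ties in |d|, so use the tie-corrected normal approximation.
        E[W] = n(n+1)/4 = 10*11/4 = 27.5.
        Tie groups: |d|=3 (t=2), |d|=5 (t=2), |d|=8 (t=3); sum(t^3 - t) = 36.
        Var[W] = n(n+1)(2n+1)/24 - sum(t^3-t)/48 = 2310/24 - 36/48 = 95.5.
        z = (W - E[W]) / sqrt(Var[W]) = (19.5 - 27.5) / 9.7724 = -0.8186.
        Two-sided p = 2*Phi(z) = 0.412997.
Step 6: alpha = 0.05. fail to reject H0.

W+ = 35.5, W- = 19.5, W = min = 19.5, p = 0.412997, fail to reject H0.


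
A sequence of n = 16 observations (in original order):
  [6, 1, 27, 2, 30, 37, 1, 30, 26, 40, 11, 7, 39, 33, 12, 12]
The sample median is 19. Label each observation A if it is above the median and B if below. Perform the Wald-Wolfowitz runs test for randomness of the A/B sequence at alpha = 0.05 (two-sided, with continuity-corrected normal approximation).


Step 1: Compute median = 19; label A = above, B = below.
Labels in order: BBABAABAAABBAABB  (n_A = 8, n_B = 8)
Step 2: Count runs R = 9.
Step 3: Under H0 (random ordering), E[R] = 2*n_A*n_B/(n_A+n_B) + 1 = 2*8*8/16 + 1 = 9.0000.
        Var[R] = 2*n_A*n_B*(2*n_A*n_B - n_A - n_B) / ((n_A+n_B)^2 * (n_A+n_B-1)) = 14336/3840 = 3.7333.
        SD[R] = 1.9322.
Step 4: R = E[R], so z = 0 with no continuity correction.
Step 5: Two-sided p-value via normal approximation = 2*(1 - Phi(|z|)) = 1.000000.
Step 6: alpha = 0.05. fail to reject H0.

R = 9, z = 0.0000, p = 1.000000, fail to reject H0.


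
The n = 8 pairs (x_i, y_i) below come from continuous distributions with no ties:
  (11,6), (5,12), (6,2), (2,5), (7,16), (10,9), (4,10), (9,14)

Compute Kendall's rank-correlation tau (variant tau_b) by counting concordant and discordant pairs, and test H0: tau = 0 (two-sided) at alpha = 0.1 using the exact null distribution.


Step 1: Enumerate the 28 unordered pairs (i,j) with i<j and classify each by sign(x_j-x_i) * sign(y_j-y_i).
  (1,2):dx=-6,dy=+6->D; (1,3):dx=-5,dy=-4->C; (1,4):dx=-9,dy=-1->C; (1,5):dx=-4,dy=+10->D
  (1,6):dx=-1,dy=+3->D; (1,7):dx=-7,dy=+4->D; (1,8):dx=-2,dy=+8->D; (2,3):dx=+1,dy=-10->D
  (2,4):dx=-3,dy=-7->C; (2,5):dx=+2,dy=+4->C; (2,6):dx=+5,dy=-3->D; (2,7):dx=-1,dy=-2->C
  (2,8):dx=+4,dy=+2->C; (3,4):dx=-4,dy=+3->D; (3,5):dx=+1,dy=+14->C; (3,6):dx=+4,dy=+7->C
  (3,7):dx=-2,dy=+8->D; (3,8):dx=+3,dy=+12->C; (4,5):dx=+5,dy=+11->C; (4,6):dx=+8,dy=+4->C
  (4,7):dx=+2,dy=+5->C; (4,8):dx=+7,dy=+9->C; (5,6):dx=+3,dy=-7->D; (5,7):dx=-3,dy=-6->C
  (5,8):dx=+2,dy=-2->D; (6,7):dx=-6,dy=+1->D; (6,8):dx=-1,dy=+5->D; (7,8):dx=+5,dy=+4->C
Step 2: C = 15, D = 13, total pairs = 28.
Step 3: tau = (C - D)/(n(n-1)/2) = (15 - 13)/28 = 0.071429.
Step 4: Exact two-sided p-value (enumerate n! = 40320 permutations of y under H0): p = 0.904861.
Step 5: alpha = 0.1. fail to reject H0.

tau_b = 0.0714 (C=15, D=13), p = 0.904861, fail to reject H0.


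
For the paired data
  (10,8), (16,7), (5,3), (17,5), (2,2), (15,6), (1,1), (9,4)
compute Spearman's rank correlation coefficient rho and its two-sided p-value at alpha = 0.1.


Step 1: Rank x and y separately (midranks; no ties here).
rank(x): 10->5, 16->7, 5->3, 17->8, 2->2, 15->6, 1->1, 9->4
rank(y): 8->8, 7->7, 3->3, 5->5, 2->2, 6->6, 1->1, 4->4
Step 2: d_i = R_x(i) - R_y(i); compute d_i^2.
  (5-8)^2=9, (7-7)^2=0, (3-3)^2=0, (8-5)^2=9, (2-2)^2=0, (6-6)^2=0, (1-1)^2=0, (4-4)^2=0
sum(d^2) = 18.
Step 3: rho = 1 - 6*18 / (8*(8^2 - 1)) = 1 - 108/504 = 0.785714.
Step 4: Under H0, t = rho * sqrt((n-2)/(1-rho^2)) = 3.1113 ~ t(6).
Step 5: Two-sided p-value from the t-distribution with 6 df = 0.020815.
Step 6: alpha = 0.1. reject H0.

rho = 0.7857, p = 0.020815, reject H0 at alpha = 0.1.


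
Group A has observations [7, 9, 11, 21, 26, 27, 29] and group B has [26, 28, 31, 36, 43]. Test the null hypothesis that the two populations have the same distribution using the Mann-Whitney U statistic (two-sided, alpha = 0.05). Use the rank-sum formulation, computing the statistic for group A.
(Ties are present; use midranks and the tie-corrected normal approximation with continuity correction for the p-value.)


Step 1: Combine and sort all 12 observations; assign midranks.
sorted (value, group): (7,X), (9,X), (11,X), (21,X), (26,X), (26,Y), (27,X), (28,Y), (29,X), (31,Y), (36,Y), (43,Y)
ranks: 7->1, 9->2, 11->3, 21->4, 26->5.5, 26->5.5, 27->7, 28->8, 29->9, 31->10, 36->11, 43->12
Step 2: Rank sum for X: R1 = 1 + 2 + 3 + 4 + 5.5 + 7 + 9 = 31.5.
Step 3: U_X = R1 - n1(n1+1)/2 = 31.5 - 7*8/2 = 31.5 - 28 = 3.5.
       U_Y = n1*n2 - U_X = 35 - 3.5 = 31.5.
Step 4: Ties are present, so use the tie-corrected normal approximation (with continuity correction) for the p-value.
Step 5: p-value = 0.028075; compare to alpha = 0.05. reject H0.

U_X = 3.5, p = 0.028075, reject H0 at alpha = 0.05.


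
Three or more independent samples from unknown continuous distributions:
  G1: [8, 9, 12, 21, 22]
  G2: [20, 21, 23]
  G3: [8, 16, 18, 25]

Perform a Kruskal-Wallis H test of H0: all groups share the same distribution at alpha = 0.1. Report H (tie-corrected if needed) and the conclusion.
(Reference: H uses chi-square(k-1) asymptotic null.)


Step 1: Combine all N = 12 observations and assign midranks.
sorted (value, group, rank): (8,G1,1.5), (8,G3,1.5), (9,G1,3), (12,G1,4), (16,G3,5), (18,G3,6), (20,G2,7), (21,G1,8.5), (21,G2,8.5), (22,G1,10), (23,G2,11), (25,G3,12)
Step 2: Sum ranks within each group.
R_1 = 27 (n_1 = 5)
R_2 = 26.5 (n_2 = 3)
R_3 = 24.5 (n_3 = 4)
Step 3: H = 12/(N(N+1)) * sum(R_i^2/n_i) - 3(N+1)
     = 12/(12*13) * (27^2/5 + 26.5^2/3 + 24.5^2/4) - 3*13
     = 0.076923 * 529.946 - 39
     = 1.765064.
Step 4: Ties present; correction factor C = 1 - 12/(12^3 - 12) = 0.993007. Corrected H = 1.765064 / 0.993007 = 1.777494.
Step 5: Under H0, H ~ chi^2(2); p-value = 0.411171.
Step 6: alpha = 0.1. fail to reject H0.

H = 1.7775, df = 2, p = 0.411171, fail to reject H0.


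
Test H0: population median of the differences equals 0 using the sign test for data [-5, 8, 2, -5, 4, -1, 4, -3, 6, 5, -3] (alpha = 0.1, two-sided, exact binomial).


Step 1: Discard zero differences. Original n = 11; n_eff = number of nonzero differences = 11.
Nonzero differences (with sign): -5, +8, +2, -5, +4, -1, +4, -3, +6, +5, -3
Step 2: Count signs: positive = 6, negative = 5.
Step 3: Under H0: P(positive) = 0.5, so the number of positives S ~ Bin(11, 0.5).
Step 4: Two-sided exact p-value = sum of Bin(11,0.5) probabilities at or below the observed probability = 1.000000.
Step 5: alpha = 0.1. fail to reject H0.

n_eff = 11, pos = 6, neg = 5, p = 1.000000, fail to reject H0.


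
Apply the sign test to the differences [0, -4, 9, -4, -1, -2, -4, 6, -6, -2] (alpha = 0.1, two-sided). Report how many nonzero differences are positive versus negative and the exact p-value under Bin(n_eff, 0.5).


Step 1: Discard zero differences. Original n = 10; n_eff = number of nonzero differences = 9.
Nonzero differences (with sign): -4, +9, -4, -1, -2, -4, +6, -6, -2
Step 2: Count signs: positive = 2, negative = 7.
Step 3: Under H0: P(positive) = 0.5, so the number of positives S ~ Bin(9, 0.5).
Step 4: Two-sided exact p-value = sum of Bin(9,0.5) probabilities at or below the observed probability = 0.179688.
Step 5: alpha = 0.1. fail to reject H0.

n_eff = 9, pos = 2, neg = 7, p = 0.179688, fail to reject H0.


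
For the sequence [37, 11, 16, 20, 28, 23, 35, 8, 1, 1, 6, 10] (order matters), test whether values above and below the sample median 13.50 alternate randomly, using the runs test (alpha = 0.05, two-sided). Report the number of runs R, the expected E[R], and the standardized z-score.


Step 1: Compute median = 13.50; label A = above, B = below.
Labels in order: ABAAAAABBBBB  (n_A = 6, n_B = 6)
Step 2: Count runs R = 4.
Step 3: Under H0 (random ordering), E[R] = 2*n_A*n_B/(n_A+n_B) + 1 = 2*6*6/12 + 1 = 7.0000.
        Var[R] = 2*n_A*n_B*(2*n_A*n_B - n_A - n_B) / ((n_A+n_B)^2 * (n_A+n_B-1)) = 4320/1584 = 2.7273.
        SD[R] = 1.6514.
Step 4: Continuity-corrected z = (R + 0.5 - E[R]) / SD[R] = (4 + 0.5 - 7.0000) / 1.6514 = -1.5138.
Step 5: Two-sided p-value via normal approximation = 2*(1 - Phi(|z|)) = 0.130070.
Step 6: alpha = 0.05. fail to reject H0.

R = 4, z = -1.5138, p = 0.130070, fail to reject H0.


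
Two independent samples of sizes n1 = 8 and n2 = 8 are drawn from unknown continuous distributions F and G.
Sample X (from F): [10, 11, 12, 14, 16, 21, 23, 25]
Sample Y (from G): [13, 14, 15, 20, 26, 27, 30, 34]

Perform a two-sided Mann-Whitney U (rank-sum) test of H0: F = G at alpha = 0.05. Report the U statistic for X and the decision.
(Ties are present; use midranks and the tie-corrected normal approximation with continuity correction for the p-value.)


Step 1: Combine and sort all 16 observations; assign midranks.
sorted (value, group): (10,X), (11,X), (12,X), (13,Y), (14,X), (14,Y), (15,Y), (16,X), (20,Y), (21,X), (23,X), (25,X), (26,Y), (27,Y), (30,Y), (34,Y)
ranks: 10->1, 11->2, 12->3, 13->4, 14->5.5, 14->5.5, 15->7, 16->8, 20->9, 21->10, 23->11, 25->12, 26->13, 27->14, 30->15, 34->16
Step 2: Rank sum for X: R1 = 1 + 2 + 3 + 5.5 + 8 + 10 + 11 + 12 = 52.5.
Step 3: U_X = R1 - n1(n1+1)/2 = 52.5 - 8*9/2 = 52.5 - 36 = 16.5.
       U_Y = n1*n2 - U_X = 64 - 16.5 = 47.5.
Step 4: Ties are present, so use the tie-corrected normal approximation (with continuity correction) for the p-value.
Step 5: p-value = 0.114916; compare to alpha = 0.05. fail to reject H0.

U_X = 16.5, p = 0.114916, fail to reject H0 at alpha = 0.05.


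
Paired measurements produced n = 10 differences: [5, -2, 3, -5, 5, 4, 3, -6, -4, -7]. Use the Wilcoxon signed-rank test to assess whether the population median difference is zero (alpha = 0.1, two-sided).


Step 1: Drop any zero differences (none here) and take |d_i|.
|d| = [5, 2, 3, 5, 5, 4, 3, 6, 4, 7]
Step 2: Midrank |d_i| (ties get averaged ranks).
ranks: |5|->7, |2|->1, |3|->2.5, |5|->7, |5|->7, |4|->4.5, |3|->2.5, |6|->9, |4|->4.5, |7|->10
Step 3: Attach original signs; sum ranks with positive sign and with negative sign.
W+ = 7 + 2.5 + 7 + 4.5 + 2.5 = 23.5
W- = 1 + 7 + 9 + 4.5 + 10 = 31.5
(Check: W+ + W- = 55 should equal n(n+1)/2 = 55.)
Step 4: Test statistic W = min(W+, W-) = 23.5.
Step 5: Ties in |d|, so use the tie-corrected normal approximation.
        E[W] = n(n+1)/4 = 10*11/4 = 27.5.
        Tie groups: |d|=3 (t=2), |d|=4 (t=2), |d|=5 (t=3); sum(t^3 - t) = 36.
        Var[W] = n(n+1)(2n+1)/24 - sum(t^3-t)/48 = 2310/24 - 36/48 = 95.5.
        z = (W - E[W]) / sqrt(Var[W]) = (23.5 - 27.5) / 9.7724 = -0.4093.
        Two-sided p = 2*Phi(z) = 0.682308.
Step 6: alpha = 0.1. fail to reject H0.

W+ = 23.5, W- = 31.5, W = min = 23.5, p = 0.682308, fail to reject H0.


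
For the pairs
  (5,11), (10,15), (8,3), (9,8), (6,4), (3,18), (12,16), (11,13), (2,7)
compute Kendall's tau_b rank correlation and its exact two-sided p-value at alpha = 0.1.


Step 1: Enumerate the 36 unordered pairs (i,j) with i<j and classify each by sign(x_j-x_i) * sign(y_j-y_i).
  (1,2):dx=+5,dy=+4->C; (1,3):dx=+3,dy=-8->D; (1,4):dx=+4,dy=-3->D; (1,5):dx=+1,dy=-7->D
  (1,6):dx=-2,dy=+7->D; (1,7):dx=+7,dy=+5->C; (1,8):dx=+6,dy=+2->C; (1,9):dx=-3,dy=-4->C
  (2,3):dx=-2,dy=-12->C; (2,4):dx=-1,dy=-7->C; (2,5):dx=-4,dy=-11->C; (2,6):dx=-7,dy=+3->D
  (2,7):dx=+2,dy=+1->C; (2,8):dx=+1,dy=-2->D; (2,9):dx=-8,dy=-8->C; (3,4):dx=+1,dy=+5->C
  (3,5):dx=-2,dy=+1->D; (3,6):dx=-5,dy=+15->D; (3,7):dx=+4,dy=+13->C; (3,8):dx=+3,dy=+10->C
  (3,9):dx=-6,dy=+4->D; (4,5):dx=-3,dy=-4->C; (4,6):dx=-6,dy=+10->D; (4,7):dx=+3,dy=+8->C
  (4,8):dx=+2,dy=+5->C; (4,9):dx=-7,dy=-1->C; (5,6):dx=-3,dy=+14->D; (5,7):dx=+6,dy=+12->C
  (5,8):dx=+5,dy=+9->C; (5,9):dx=-4,dy=+3->D; (6,7):dx=+9,dy=-2->D; (6,8):dx=+8,dy=-5->D
  (6,9):dx=-1,dy=-11->C; (7,8):dx=-1,dy=-3->C; (7,9):dx=-10,dy=-9->C; (8,9):dx=-9,dy=-6->C
Step 2: C = 22, D = 14, total pairs = 36.
Step 3: tau = (C - D)/(n(n-1)/2) = (22 - 14)/36 = 0.222222.
Step 4: Exact two-sided p-value (enumerate n! = 362880 permutations of y under H0): p = 0.476709.
Step 5: alpha = 0.1. fail to reject H0.

tau_b = 0.2222 (C=22, D=14), p = 0.476709, fail to reject H0.


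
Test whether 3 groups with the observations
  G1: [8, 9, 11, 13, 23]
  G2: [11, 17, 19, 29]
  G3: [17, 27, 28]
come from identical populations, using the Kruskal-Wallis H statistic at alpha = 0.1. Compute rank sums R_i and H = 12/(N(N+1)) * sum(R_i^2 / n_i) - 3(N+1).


Step 1: Combine all N = 12 observations and assign midranks.
sorted (value, group, rank): (8,G1,1), (9,G1,2), (11,G1,3.5), (11,G2,3.5), (13,G1,5), (17,G2,6.5), (17,G3,6.5), (19,G2,8), (23,G1,9), (27,G3,10), (28,G3,11), (29,G2,12)
Step 2: Sum ranks within each group.
R_1 = 20.5 (n_1 = 5)
R_2 = 30 (n_2 = 4)
R_3 = 27.5 (n_3 = 3)
Step 3: H = 12/(N(N+1)) * sum(R_i^2/n_i) - 3(N+1)
     = 12/(12*13) * (20.5^2/5 + 30^2/4 + 27.5^2/3) - 3*13
     = 0.076923 * 561.133 - 39
     = 4.164103.
Step 4: Ties present; correction factor C = 1 - 12/(12^3 - 12) = 0.993007. Corrected H = 4.164103 / 0.993007 = 4.193427.
Step 5: Under H0, H ~ chi^2(2); p-value = 0.122860.
Step 6: alpha = 0.1. fail to reject H0.

H = 4.1934, df = 2, p = 0.122860, fail to reject H0.


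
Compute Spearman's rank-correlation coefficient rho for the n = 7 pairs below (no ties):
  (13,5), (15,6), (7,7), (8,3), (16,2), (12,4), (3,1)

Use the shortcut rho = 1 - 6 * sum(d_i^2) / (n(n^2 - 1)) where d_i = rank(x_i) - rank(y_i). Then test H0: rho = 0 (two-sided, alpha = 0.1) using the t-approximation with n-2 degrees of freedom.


Step 1: Rank x and y separately (midranks; no ties here).
rank(x): 13->5, 15->6, 7->2, 8->3, 16->7, 12->4, 3->1
rank(y): 5->5, 6->6, 7->7, 3->3, 2->2, 4->4, 1->1
Step 2: d_i = R_x(i) - R_y(i); compute d_i^2.
  (5-5)^2=0, (6-6)^2=0, (2-7)^2=25, (3-3)^2=0, (7-2)^2=25, (4-4)^2=0, (1-1)^2=0
sum(d^2) = 50.
Step 3: rho = 1 - 6*50 / (7*(7^2 - 1)) = 1 - 300/336 = 0.107143.
Step 4: Under H0, t = rho * sqrt((n-2)/(1-rho^2)) = 0.2410 ~ t(5).
Step 5: Two-sided p-value from the t-distribution with 5 df = 0.819151.
Step 6: alpha = 0.1. fail to reject H0.

rho = 0.1071, p = 0.819151, fail to reject H0 at alpha = 0.1.


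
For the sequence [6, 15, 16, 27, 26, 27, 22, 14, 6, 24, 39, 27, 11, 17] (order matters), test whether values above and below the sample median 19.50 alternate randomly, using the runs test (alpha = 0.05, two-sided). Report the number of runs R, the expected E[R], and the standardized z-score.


Step 1: Compute median = 19.50; label A = above, B = below.
Labels in order: BBBAAAABBAAABB  (n_A = 7, n_B = 7)
Step 2: Count runs R = 5.
Step 3: Under H0 (random ordering), E[R] = 2*n_A*n_B/(n_A+n_B) + 1 = 2*7*7/14 + 1 = 8.0000.
        Var[R] = 2*n_A*n_B*(2*n_A*n_B - n_A - n_B) / ((n_A+n_B)^2 * (n_A+n_B-1)) = 8232/2548 = 3.2308.
        SD[R] = 1.7974.
Step 4: Continuity-corrected z = (R + 0.5 - E[R]) / SD[R] = (5 + 0.5 - 8.0000) / 1.7974 = -1.3909.
Step 5: Two-sided p-value via normal approximation = 2*(1 - Phi(|z|)) = 0.164264.
Step 6: alpha = 0.05. fail to reject H0.

R = 5, z = -1.3909, p = 0.164264, fail to reject H0.


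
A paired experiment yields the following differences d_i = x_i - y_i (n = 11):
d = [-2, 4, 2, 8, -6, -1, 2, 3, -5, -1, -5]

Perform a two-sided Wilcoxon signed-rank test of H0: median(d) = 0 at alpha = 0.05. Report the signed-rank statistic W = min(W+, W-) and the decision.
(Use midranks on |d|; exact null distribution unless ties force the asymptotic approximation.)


Step 1: Drop any zero differences (none here) and take |d_i|.
|d| = [2, 4, 2, 8, 6, 1, 2, 3, 5, 1, 5]
Step 2: Midrank |d_i| (ties get averaged ranks).
ranks: |2|->4, |4|->7, |2|->4, |8|->11, |6|->10, |1|->1.5, |2|->4, |3|->6, |5|->8.5, |1|->1.5, |5|->8.5
Step 3: Attach original signs; sum ranks with positive sign and with negative sign.
W+ = 7 + 4 + 11 + 4 + 6 = 32
W- = 4 + 10 + 1.5 + 8.5 + 1.5 + 8.5 = 34
(Check: W+ + W- = 66 should equal n(n+1)/2 = 66.)
Step 4: Test statistic W = min(W+, W-) = 32.
Step 5: Ties in |d|, so use the tie-corrected normal approximation.
        E[W] = n(n+1)/4 = 11*12/4 = 33.
        Tie groups: |d|=1 (t=2), |d|=2 (t=3), |d|=5 (t=2); sum(t^3 - t) = 36.
        Var[W] = n(n+1)(2n+1)/24 - sum(t^3-t)/48 = 3036/24 - 36/48 = 125.75.
        z = (W - E[W]) / sqrt(Var[W]) = (32 - 33) / 11.2138 = -0.0892.
        Two-sided p = 2*Phi(z) = 0.928942.
Step 6: alpha = 0.05. fail to reject H0.

W+ = 32, W- = 34, W = min = 32, p = 0.928942, fail to reject H0.


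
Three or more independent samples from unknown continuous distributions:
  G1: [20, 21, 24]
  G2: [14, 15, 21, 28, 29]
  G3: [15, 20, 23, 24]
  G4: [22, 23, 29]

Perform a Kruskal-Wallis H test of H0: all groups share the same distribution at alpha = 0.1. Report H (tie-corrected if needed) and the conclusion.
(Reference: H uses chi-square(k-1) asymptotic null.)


Step 1: Combine all N = 15 observations and assign midranks.
sorted (value, group, rank): (14,G2,1), (15,G2,2.5), (15,G3,2.5), (20,G1,4.5), (20,G3,4.5), (21,G1,6.5), (21,G2,6.5), (22,G4,8), (23,G3,9.5), (23,G4,9.5), (24,G1,11.5), (24,G3,11.5), (28,G2,13), (29,G2,14.5), (29,G4,14.5)
Step 2: Sum ranks within each group.
R_1 = 22.5 (n_1 = 3)
R_2 = 37.5 (n_2 = 5)
R_3 = 28 (n_3 = 4)
R_4 = 32 (n_4 = 3)
Step 3: H = 12/(N(N+1)) * sum(R_i^2/n_i) - 3(N+1)
     = 12/(15*16) * (22.5^2/3 + 37.5^2/5 + 28^2/4 + 32^2/3) - 3*16
     = 0.050000 * 987.333 - 48
     = 1.366667.
Step 4: Ties present; correction factor C = 1 - 36/(15^3 - 15) = 0.989286. Corrected H = 1.366667 / 0.989286 = 1.381468.
Step 5: Under H0, H ~ chi^2(3); p-value = 0.709884.
Step 6: alpha = 0.1. fail to reject H0.

H = 1.3815, df = 3, p = 0.709884, fail to reject H0.


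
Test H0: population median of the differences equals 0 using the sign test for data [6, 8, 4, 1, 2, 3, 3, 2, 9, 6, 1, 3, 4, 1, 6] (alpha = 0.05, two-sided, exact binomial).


Step 1: Discard zero differences. Original n = 15; n_eff = number of nonzero differences = 15.
Nonzero differences (with sign): +6, +8, +4, +1, +2, +3, +3, +2, +9, +6, +1, +3, +4, +1, +6
Step 2: Count signs: positive = 15, negative = 0.
Step 3: Under H0: P(positive) = 0.5, so the number of positives S ~ Bin(15, 0.5).
Step 4: Two-sided exact p-value = sum of Bin(15,0.5) probabilities at or below the observed probability = 0.000061.
Step 5: alpha = 0.05. reject H0.

n_eff = 15, pos = 15, neg = 0, p = 0.000061, reject H0.


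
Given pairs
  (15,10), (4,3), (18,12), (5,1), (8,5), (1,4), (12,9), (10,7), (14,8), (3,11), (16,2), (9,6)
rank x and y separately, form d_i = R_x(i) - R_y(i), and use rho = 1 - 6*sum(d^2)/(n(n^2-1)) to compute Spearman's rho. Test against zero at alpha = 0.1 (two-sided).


Step 1: Rank x and y separately (midranks; no ties here).
rank(x): 15->10, 4->3, 18->12, 5->4, 8->5, 1->1, 12->8, 10->7, 14->9, 3->2, 16->11, 9->6
rank(y): 10->10, 3->3, 12->12, 1->1, 5->5, 4->4, 9->9, 7->7, 8->8, 11->11, 2->2, 6->6
Step 2: d_i = R_x(i) - R_y(i); compute d_i^2.
  (10-10)^2=0, (3-3)^2=0, (12-12)^2=0, (4-1)^2=9, (5-5)^2=0, (1-4)^2=9, (8-9)^2=1, (7-7)^2=0, (9-8)^2=1, (2-11)^2=81, (11-2)^2=81, (6-6)^2=0
sum(d^2) = 182.
Step 3: rho = 1 - 6*182 / (12*(12^2 - 1)) = 1 - 1092/1716 = 0.363636.
Step 4: Under H0, t = rho * sqrt((n-2)/(1-rho^2)) = 1.2344 ~ t(10).
Step 5: Two-sided p-value from the t-distribution with 10 df = 0.245265.
Step 6: alpha = 0.1. fail to reject H0.

rho = 0.3636, p = 0.245265, fail to reject H0 at alpha = 0.1.


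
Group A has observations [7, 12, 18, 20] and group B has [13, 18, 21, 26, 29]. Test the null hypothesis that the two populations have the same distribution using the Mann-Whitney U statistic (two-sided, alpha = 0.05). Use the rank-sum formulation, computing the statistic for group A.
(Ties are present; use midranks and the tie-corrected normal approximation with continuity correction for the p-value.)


Step 1: Combine and sort all 9 observations; assign midranks.
sorted (value, group): (7,X), (12,X), (13,Y), (18,X), (18,Y), (20,X), (21,Y), (26,Y), (29,Y)
ranks: 7->1, 12->2, 13->3, 18->4.5, 18->4.5, 20->6, 21->7, 26->8, 29->9
Step 2: Rank sum for X: R1 = 1 + 2 + 4.5 + 6 = 13.5.
Step 3: U_X = R1 - n1(n1+1)/2 = 13.5 - 4*5/2 = 13.5 - 10 = 3.5.
       U_Y = n1*n2 - U_X = 20 - 3.5 = 16.5.
Step 4: Ties are present, so use the tie-corrected normal approximation (with continuity correction) for the p-value.
Step 5: p-value = 0.139983; compare to alpha = 0.05. fail to reject H0.

U_X = 3.5, p = 0.139983, fail to reject H0 at alpha = 0.05.


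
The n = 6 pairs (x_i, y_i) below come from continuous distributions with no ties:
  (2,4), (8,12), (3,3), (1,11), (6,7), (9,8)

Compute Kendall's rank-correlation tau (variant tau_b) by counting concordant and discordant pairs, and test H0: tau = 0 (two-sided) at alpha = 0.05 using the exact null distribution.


Step 1: Enumerate the 15 unordered pairs (i,j) with i<j and classify each by sign(x_j-x_i) * sign(y_j-y_i).
  (1,2):dx=+6,dy=+8->C; (1,3):dx=+1,dy=-1->D; (1,4):dx=-1,dy=+7->D; (1,5):dx=+4,dy=+3->C
  (1,6):dx=+7,dy=+4->C; (2,3):dx=-5,dy=-9->C; (2,4):dx=-7,dy=-1->C; (2,5):dx=-2,dy=-5->C
  (2,6):dx=+1,dy=-4->D; (3,4):dx=-2,dy=+8->D; (3,5):dx=+3,dy=+4->C; (3,6):dx=+6,dy=+5->C
  (4,5):dx=+5,dy=-4->D; (4,6):dx=+8,dy=-3->D; (5,6):dx=+3,dy=+1->C
Step 2: C = 9, D = 6, total pairs = 15.
Step 3: tau = (C - D)/(n(n-1)/2) = (9 - 6)/15 = 0.200000.
Step 4: Exact two-sided p-value (enumerate n! = 720 permutations of y under H0): p = 0.719444.
Step 5: alpha = 0.05. fail to reject H0.

tau_b = 0.2000 (C=9, D=6), p = 0.719444, fail to reject H0.


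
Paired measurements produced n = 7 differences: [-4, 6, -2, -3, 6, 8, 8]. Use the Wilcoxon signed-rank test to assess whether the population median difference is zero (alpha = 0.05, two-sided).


Step 1: Drop any zero differences (none here) and take |d_i|.
|d| = [4, 6, 2, 3, 6, 8, 8]
Step 2: Midrank |d_i| (ties get averaged ranks).
ranks: |4|->3, |6|->4.5, |2|->1, |3|->2, |6|->4.5, |8|->6.5, |8|->6.5
Step 3: Attach original signs; sum ranks with positive sign and with negative sign.
W+ = 4.5 + 4.5 + 6.5 + 6.5 = 22
W- = 3 + 1 + 2 = 6
(Check: W+ + W- = 28 should equal n(n+1)/2 = 28.)
Step 4: Test statistic W = min(W+, W-) = 6.
Step 5: Ties in |d|, so use the tie-corrected normal approximation.
        E[W] = n(n+1)/4 = 7*8/4 = 14.
        Tie groups: |d|=6 (t=2), |d|=8 (t=2); sum(t^3 - t) = 12.
        Var[W] = n(n+1)(2n+1)/24 - sum(t^3-t)/48 = 840/24 - 12/48 = 34.75.
        z = (W - E[W]) / sqrt(Var[W]) = (6 - 14) / 5.8949 = -1.3571.
        Two-sided p = 2*Phi(z) = 0.174749.
Step 6: alpha = 0.05. fail to reject H0.

W+ = 22, W- = 6, W = min = 6, p = 0.174749, fail to reject H0.


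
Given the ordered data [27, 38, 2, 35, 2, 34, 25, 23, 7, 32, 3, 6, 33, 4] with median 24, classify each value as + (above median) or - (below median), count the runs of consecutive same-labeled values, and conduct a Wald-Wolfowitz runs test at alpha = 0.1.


Step 1: Compute median = 24; label A = above, B = below.
Labels in order: AABABAABBABBAB  (n_A = 7, n_B = 7)
Step 2: Count runs R = 10.
Step 3: Under H0 (random ordering), E[R] = 2*n_A*n_B/(n_A+n_B) + 1 = 2*7*7/14 + 1 = 8.0000.
        Var[R] = 2*n_A*n_B*(2*n_A*n_B - n_A - n_B) / ((n_A+n_B)^2 * (n_A+n_B-1)) = 8232/2548 = 3.2308.
        SD[R] = 1.7974.
Step 4: Continuity-corrected z = (R - 0.5 - E[R]) / SD[R] = (10 - 0.5 - 8.0000) / 1.7974 = 0.8345.
Step 5: Two-sided p-value via normal approximation = 2*(1 - Phi(|z|)) = 0.403986.
Step 6: alpha = 0.1. fail to reject H0.

R = 10, z = 0.8345, p = 0.403986, fail to reject H0.


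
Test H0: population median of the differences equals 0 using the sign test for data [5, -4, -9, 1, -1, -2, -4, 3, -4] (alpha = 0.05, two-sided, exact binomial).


Step 1: Discard zero differences. Original n = 9; n_eff = number of nonzero differences = 9.
Nonzero differences (with sign): +5, -4, -9, +1, -1, -2, -4, +3, -4
Step 2: Count signs: positive = 3, negative = 6.
Step 3: Under H0: P(positive) = 0.5, so the number of positives S ~ Bin(9, 0.5).
Step 4: Two-sided exact p-value = sum of Bin(9,0.5) probabilities at or below the observed probability = 0.507812.
Step 5: alpha = 0.05. fail to reject H0.

n_eff = 9, pos = 3, neg = 6, p = 0.507812, fail to reject H0.


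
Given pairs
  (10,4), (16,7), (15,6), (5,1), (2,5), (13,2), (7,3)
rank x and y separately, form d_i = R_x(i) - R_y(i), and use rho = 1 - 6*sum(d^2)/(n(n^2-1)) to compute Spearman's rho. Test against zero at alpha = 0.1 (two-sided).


Step 1: Rank x and y separately (midranks; no ties here).
rank(x): 10->4, 16->7, 15->6, 5->2, 2->1, 13->5, 7->3
rank(y): 4->4, 7->7, 6->6, 1->1, 5->5, 2->2, 3->3
Step 2: d_i = R_x(i) - R_y(i); compute d_i^2.
  (4-4)^2=0, (7-7)^2=0, (6-6)^2=0, (2-1)^2=1, (1-5)^2=16, (5-2)^2=9, (3-3)^2=0
sum(d^2) = 26.
Step 3: rho = 1 - 6*26 / (7*(7^2 - 1)) = 1 - 156/336 = 0.535714.
Step 4: Under H0, t = rho * sqrt((n-2)/(1-rho^2)) = 1.4186 ~ t(5).
Step 5: Two-sided p-value from the t-distribution with 5 df = 0.215217.
Step 6: alpha = 0.1. fail to reject H0.

rho = 0.5357, p = 0.215217, fail to reject H0 at alpha = 0.1.


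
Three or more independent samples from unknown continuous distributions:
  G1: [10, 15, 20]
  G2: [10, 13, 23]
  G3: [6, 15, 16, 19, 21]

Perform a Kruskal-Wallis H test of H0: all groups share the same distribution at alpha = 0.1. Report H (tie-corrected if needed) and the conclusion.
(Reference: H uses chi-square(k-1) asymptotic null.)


Step 1: Combine all N = 11 observations and assign midranks.
sorted (value, group, rank): (6,G3,1), (10,G1,2.5), (10,G2,2.5), (13,G2,4), (15,G1,5.5), (15,G3,5.5), (16,G3,7), (19,G3,8), (20,G1,9), (21,G3,10), (23,G2,11)
Step 2: Sum ranks within each group.
R_1 = 17 (n_1 = 3)
R_2 = 17.5 (n_2 = 3)
R_3 = 31.5 (n_3 = 5)
Step 3: H = 12/(N(N+1)) * sum(R_i^2/n_i) - 3(N+1)
     = 12/(11*12) * (17^2/3 + 17.5^2/3 + 31.5^2/5) - 3*12
     = 0.090909 * 396.867 - 36
     = 0.078788.
Step 4: Ties present; correction factor C = 1 - 12/(11^3 - 11) = 0.990909. Corrected H = 0.078788 / 0.990909 = 0.079511.
Step 5: Under H0, H ~ chi^2(2); p-value = 0.961025.
Step 6: alpha = 0.1. fail to reject H0.

H = 0.0795, df = 2, p = 0.961025, fail to reject H0.


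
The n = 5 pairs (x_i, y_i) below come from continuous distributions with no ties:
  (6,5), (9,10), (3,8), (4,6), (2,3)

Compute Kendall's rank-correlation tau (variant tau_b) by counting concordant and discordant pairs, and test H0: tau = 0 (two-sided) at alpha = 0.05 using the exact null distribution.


Step 1: Enumerate the 10 unordered pairs (i,j) with i<j and classify each by sign(x_j-x_i) * sign(y_j-y_i).
  (1,2):dx=+3,dy=+5->C; (1,3):dx=-3,dy=+3->D; (1,4):dx=-2,dy=+1->D; (1,5):dx=-4,dy=-2->C
  (2,3):dx=-6,dy=-2->C; (2,4):dx=-5,dy=-4->C; (2,5):dx=-7,dy=-7->C; (3,4):dx=+1,dy=-2->D
  (3,5):dx=-1,dy=-5->C; (4,5):dx=-2,dy=-3->C
Step 2: C = 7, D = 3, total pairs = 10.
Step 3: tau = (C - D)/(n(n-1)/2) = (7 - 3)/10 = 0.400000.
Step 4: Exact two-sided p-value (enumerate n! = 120 permutations of y under H0): p = 0.483333.
Step 5: alpha = 0.05. fail to reject H0.

tau_b = 0.4000 (C=7, D=3), p = 0.483333, fail to reject H0.


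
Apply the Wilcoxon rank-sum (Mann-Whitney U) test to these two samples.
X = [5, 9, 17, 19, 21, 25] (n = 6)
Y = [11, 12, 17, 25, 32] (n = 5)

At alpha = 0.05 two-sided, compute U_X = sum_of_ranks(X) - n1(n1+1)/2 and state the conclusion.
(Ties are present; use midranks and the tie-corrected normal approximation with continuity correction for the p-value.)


Step 1: Combine and sort all 11 observations; assign midranks.
sorted (value, group): (5,X), (9,X), (11,Y), (12,Y), (17,X), (17,Y), (19,X), (21,X), (25,X), (25,Y), (32,Y)
ranks: 5->1, 9->2, 11->3, 12->4, 17->5.5, 17->5.5, 19->7, 21->8, 25->9.5, 25->9.5, 32->11
Step 2: Rank sum for X: R1 = 1 + 2 + 5.5 + 7 + 8 + 9.5 = 33.
Step 3: U_X = R1 - n1(n1+1)/2 = 33 - 6*7/2 = 33 - 21 = 12.
       U_Y = n1*n2 - U_X = 30 - 12 = 18.
Step 4: Ties are present, so use the tie-corrected normal approximation (with continuity correction) for the p-value.
Step 5: p-value = 0.646576; compare to alpha = 0.05. fail to reject H0.

U_X = 12, p = 0.646576, fail to reject H0 at alpha = 0.05.


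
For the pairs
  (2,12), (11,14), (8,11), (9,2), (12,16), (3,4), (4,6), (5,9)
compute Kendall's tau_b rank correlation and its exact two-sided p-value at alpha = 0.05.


Step 1: Enumerate the 28 unordered pairs (i,j) with i<j and classify each by sign(x_j-x_i) * sign(y_j-y_i).
  (1,2):dx=+9,dy=+2->C; (1,3):dx=+6,dy=-1->D; (1,4):dx=+7,dy=-10->D; (1,5):dx=+10,dy=+4->C
  (1,6):dx=+1,dy=-8->D; (1,7):dx=+2,dy=-6->D; (1,8):dx=+3,dy=-3->D; (2,3):dx=-3,dy=-3->C
  (2,4):dx=-2,dy=-12->C; (2,5):dx=+1,dy=+2->C; (2,6):dx=-8,dy=-10->C; (2,7):dx=-7,dy=-8->C
  (2,8):dx=-6,dy=-5->C; (3,4):dx=+1,dy=-9->D; (3,5):dx=+4,dy=+5->C; (3,6):dx=-5,dy=-7->C
  (3,7):dx=-4,dy=-5->C; (3,8):dx=-3,dy=-2->C; (4,5):dx=+3,dy=+14->C; (4,6):dx=-6,dy=+2->D
  (4,7):dx=-5,dy=+4->D; (4,8):dx=-4,dy=+7->D; (5,6):dx=-9,dy=-12->C; (5,7):dx=-8,dy=-10->C
  (5,8):dx=-7,dy=-7->C; (6,7):dx=+1,dy=+2->C; (6,8):dx=+2,dy=+5->C; (7,8):dx=+1,dy=+3->C
Step 2: C = 19, D = 9, total pairs = 28.
Step 3: tau = (C - D)/(n(n-1)/2) = (19 - 9)/28 = 0.357143.
Step 4: Exact two-sided p-value (enumerate n! = 40320 permutations of y under H0): p = 0.275099.
Step 5: alpha = 0.05. fail to reject H0.

tau_b = 0.3571 (C=19, D=9), p = 0.275099, fail to reject H0.


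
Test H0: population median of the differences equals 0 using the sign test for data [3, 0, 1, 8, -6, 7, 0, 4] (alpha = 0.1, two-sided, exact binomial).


Step 1: Discard zero differences. Original n = 8; n_eff = number of nonzero differences = 6.
Nonzero differences (with sign): +3, +1, +8, -6, +7, +4
Step 2: Count signs: positive = 5, negative = 1.
Step 3: Under H0: P(positive) = 0.5, so the number of positives S ~ Bin(6, 0.5).
Step 4: Two-sided exact p-value = sum of Bin(6,0.5) probabilities at or below the observed probability = 0.218750.
Step 5: alpha = 0.1. fail to reject H0.

n_eff = 6, pos = 5, neg = 1, p = 0.218750, fail to reject H0.


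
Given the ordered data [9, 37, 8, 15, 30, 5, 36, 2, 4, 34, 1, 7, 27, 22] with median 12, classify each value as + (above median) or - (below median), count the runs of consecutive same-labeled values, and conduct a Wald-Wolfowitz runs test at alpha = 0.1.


Step 1: Compute median = 12; label A = above, B = below.
Labels in order: BABAABABBABBAA  (n_A = 7, n_B = 7)
Step 2: Count runs R = 10.
Step 3: Under H0 (random ordering), E[R] = 2*n_A*n_B/(n_A+n_B) + 1 = 2*7*7/14 + 1 = 8.0000.
        Var[R] = 2*n_A*n_B*(2*n_A*n_B - n_A - n_B) / ((n_A+n_B)^2 * (n_A+n_B-1)) = 8232/2548 = 3.2308.
        SD[R] = 1.7974.
Step 4: Continuity-corrected z = (R - 0.5 - E[R]) / SD[R] = (10 - 0.5 - 8.0000) / 1.7974 = 0.8345.
Step 5: Two-sided p-value via normal approximation = 2*(1 - Phi(|z|)) = 0.403986.
Step 6: alpha = 0.1. fail to reject H0.

R = 10, z = 0.8345, p = 0.403986, fail to reject H0.


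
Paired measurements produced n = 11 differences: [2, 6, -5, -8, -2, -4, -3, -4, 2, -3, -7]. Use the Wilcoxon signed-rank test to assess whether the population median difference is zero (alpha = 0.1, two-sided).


Step 1: Drop any zero differences (none here) and take |d_i|.
|d| = [2, 6, 5, 8, 2, 4, 3, 4, 2, 3, 7]
Step 2: Midrank |d_i| (ties get averaged ranks).
ranks: |2|->2, |6|->9, |5|->8, |8|->11, |2|->2, |4|->6.5, |3|->4.5, |4|->6.5, |2|->2, |3|->4.5, |7|->10
Step 3: Attach original signs; sum ranks with positive sign and with negative sign.
W+ = 2 + 9 + 2 = 13
W- = 8 + 11 + 2 + 6.5 + 4.5 + 6.5 + 4.5 + 10 = 53
(Check: W+ + W- = 66 should equal n(n+1)/2 = 66.)
Step 4: Test statistic W = min(W+, W-) = 13.
Step 5: Ties in |d|, so use the tie-corrected normal approximation.
        E[W] = n(n+1)/4 = 11*12/4 = 33.
        Tie groups: |d|=2 (t=3), |d|=3 (t=2), |d|=4 (t=2); sum(t^3 - t) = 36.
        Var[W] = n(n+1)(2n+1)/24 - sum(t^3-t)/48 = 3036/24 - 36/48 = 125.75.
        z = (W - E[W]) / sqrt(Var[W]) = (13 - 33) / 11.2138 = -1.7835.
        Two-sided p = 2*Phi(z) = 0.074503.
Step 6: alpha = 0.1. reject H0.

W+ = 13, W- = 53, W = min = 13, p = 0.074503, reject H0.


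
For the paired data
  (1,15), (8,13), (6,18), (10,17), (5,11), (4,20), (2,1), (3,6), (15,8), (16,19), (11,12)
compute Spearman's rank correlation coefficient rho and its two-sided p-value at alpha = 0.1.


Step 1: Rank x and y separately (midranks; no ties here).
rank(x): 1->1, 8->7, 6->6, 10->8, 5->5, 4->4, 2->2, 3->3, 15->10, 16->11, 11->9
rank(y): 15->7, 13->6, 18->9, 17->8, 11->4, 20->11, 1->1, 6->2, 8->3, 19->10, 12->5
Step 2: d_i = R_x(i) - R_y(i); compute d_i^2.
  (1-7)^2=36, (7-6)^2=1, (6-9)^2=9, (8-8)^2=0, (5-4)^2=1, (4-11)^2=49, (2-1)^2=1, (3-2)^2=1, (10-3)^2=49, (11-10)^2=1, (9-5)^2=16
sum(d^2) = 164.
Step 3: rho = 1 - 6*164 / (11*(11^2 - 1)) = 1 - 984/1320 = 0.254545.
Step 4: Under H0, t = rho * sqrt((n-2)/(1-rho^2)) = 0.7896 ~ t(9).
Step 5: Two-sided p-value from the t-distribution with 9 df = 0.450037.
Step 6: alpha = 0.1. fail to reject H0.

rho = 0.2545, p = 0.450037, fail to reject H0 at alpha = 0.1.


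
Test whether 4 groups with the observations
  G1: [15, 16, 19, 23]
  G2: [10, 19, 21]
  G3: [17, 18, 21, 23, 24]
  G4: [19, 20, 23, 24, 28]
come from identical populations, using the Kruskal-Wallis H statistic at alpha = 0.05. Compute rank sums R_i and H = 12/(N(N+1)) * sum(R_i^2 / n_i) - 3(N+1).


Step 1: Combine all N = 17 observations and assign midranks.
sorted (value, group, rank): (10,G2,1), (15,G1,2), (16,G1,3), (17,G3,4), (18,G3,5), (19,G1,7), (19,G2,7), (19,G4,7), (20,G4,9), (21,G2,10.5), (21,G3,10.5), (23,G1,13), (23,G3,13), (23,G4,13), (24,G3,15.5), (24,G4,15.5), (28,G4,17)
Step 2: Sum ranks within each group.
R_1 = 25 (n_1 = 4)
R_2 = 18.5 (n_2 = 3)
R_3 = 48 (n_3 = 5)
R_4 = 61.5 (n_4 = 5)
Step 3: H = 12/(N(N+1)) * sum(R_i^2/n_i) - 3(N+1)
     = 12/(17*18) * (25^2/4 + 18.5^2/3 + 48^2/5 + 61.5^2/5) - 3*18
     = 0.039216 * 1487.58 - 54
     = 4.336601.
Step 4: Ties present; correction factor C = 1 - 60/(17^3 - 17) = 0.987745. Corrected H = 4.336601 / 0.987745 = 4.390405.
Step 5: Under H0, H ~ chi^2(3); p-value = 0.222277.
Step 6: alpha = 0.05. fail to reject H0.

H = 4.3904, df = 3, p = 0.222277, fail to reject H0.


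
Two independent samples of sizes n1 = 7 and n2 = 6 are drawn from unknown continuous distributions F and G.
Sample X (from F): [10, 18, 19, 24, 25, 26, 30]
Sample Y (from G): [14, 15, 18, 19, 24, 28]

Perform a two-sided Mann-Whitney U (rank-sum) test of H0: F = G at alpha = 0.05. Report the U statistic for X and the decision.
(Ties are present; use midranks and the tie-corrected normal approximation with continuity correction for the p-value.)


Step 1: Combine and sort all 13 observations; assign midranks.
sorted (value, group): (10,X), (14,Y), (15,Y), (18,X), (18,Y), (19,X), (19,Y), (24,X), (24,Y), (25,X), (26,X), (28,Y), (30,X)
ranks: 10->1, 14->2, 15->3, 18->4.5, 18->4.5, 19->6.5, 19->6.5, 24->8.5, 24->8.5, 25->10, 26->11, 28->12, 30->13
Step 2: Rank sum for X: R1 = 1 + 4.5 + 6.5 + 8.5 + 10 + 11 + 13 = 54.5.
Step 3: U_X = R1 - n1(n1+1)/2 = 54.5 - 7*8/2 = 54.5 - 28 = 26.5.
       U_Y = n1*n2 - U_X = 42 - 26.5 = 15.5.
Step 4: Ties are present, so use the tie-corrected normal approximation (with continuity correction) for the p-value.
Step 5: p-value = 0.473221; compare to alpha = 0.05. fail to reject H0.

U_X = 26.5, p = 0.473221, fail to reject H0 at alpha = 0.05.


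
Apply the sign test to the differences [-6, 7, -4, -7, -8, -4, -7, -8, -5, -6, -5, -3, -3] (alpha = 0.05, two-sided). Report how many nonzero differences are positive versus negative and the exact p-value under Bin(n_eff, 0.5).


Step 1: Discard zero differences. Original n = 13; n_eff = number of nonzero differences = 13.
Nonzero differences (with sign): -6, +7, -4, -7, -8, -4, -7, -8, -5, -6, -5, -3, -3
Step 2: Count signs: positive = 1, negative = 12.
Step 3: Under H0: P(positive) = 0.5, so the number of positives S ~ Bin(13, 0.5).
Step 4: Two-sided exact p-value = sum of Bin(13,0.5) probabilities at or below the observed probability = 0.003418.
Step 5: alpha = 0.05. reject H0.

n_eff = 13, pos = 1, neg = 12, p = 0.003418, reject H0.


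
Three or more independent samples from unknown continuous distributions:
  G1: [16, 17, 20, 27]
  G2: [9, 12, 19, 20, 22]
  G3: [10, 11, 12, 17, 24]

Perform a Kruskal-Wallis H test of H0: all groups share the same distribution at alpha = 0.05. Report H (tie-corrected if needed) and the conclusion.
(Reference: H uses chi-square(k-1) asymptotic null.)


Step 1: Combine all N = 14 observations and assign midranks.
sorted (value, group, rank): (9,G2,1), (10,G3,2), (11,G3,3), (12,G2,4.5), (12,G3,4.5), (16,G1,6), (17,G1,7.5), (17,G3,7.5), (19,G2,9), (20,G1,10.5), (20,G2,10.5), (22,G2,12), (24,G3,13), (27,G1,14)
Step 2: Sum ranks within each group.
R_1 = 38 (n_1 = 4)
R_2 = 37 (n_2 = 5)
R_3 = 30 (n_3 = 5)
Step 3: H = 12/(N(N+1)) * sum(R_i^2/n_i) - 3(N+1)
     = 12/(14*15) * (38^2/4 + 37^2/5 + 30^2/5) - 3*15
     = 0.057143 * 814.8 - 45
     = 1.560000.
Step 4: Ties present; correction factor C = 1 - 18/(14^3 - 14) = 0.993407. Corrected H = 1.560000 / 0.993407 = 1.570354.
Step 5: Under H0, H ~ chi^2(2); p-value = 0.456039.
Step 6: alpha = 0.05. fail to reject H0.

H = 1.5704, df = 2, p = 0.456039, fail to reject H0.
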